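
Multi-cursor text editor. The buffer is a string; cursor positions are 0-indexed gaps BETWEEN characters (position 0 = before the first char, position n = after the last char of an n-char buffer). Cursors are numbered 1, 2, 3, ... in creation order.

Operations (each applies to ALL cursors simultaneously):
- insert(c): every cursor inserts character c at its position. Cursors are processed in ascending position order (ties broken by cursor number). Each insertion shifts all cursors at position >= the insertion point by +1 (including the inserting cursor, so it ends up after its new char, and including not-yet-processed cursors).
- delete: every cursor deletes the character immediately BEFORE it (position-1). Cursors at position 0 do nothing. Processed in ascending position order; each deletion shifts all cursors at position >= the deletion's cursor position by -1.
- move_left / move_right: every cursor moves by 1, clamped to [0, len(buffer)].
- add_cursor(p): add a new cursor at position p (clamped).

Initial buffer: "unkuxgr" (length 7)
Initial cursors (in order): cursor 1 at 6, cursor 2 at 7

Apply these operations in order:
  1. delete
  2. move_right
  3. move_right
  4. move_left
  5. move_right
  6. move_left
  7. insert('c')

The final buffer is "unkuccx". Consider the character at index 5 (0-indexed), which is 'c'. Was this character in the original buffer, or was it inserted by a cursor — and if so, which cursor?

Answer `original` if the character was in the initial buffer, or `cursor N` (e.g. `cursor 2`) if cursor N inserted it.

Answer: cursor 2

Derivation:
After op 1 (delete): buffer="unkux" (len 5), cursors c1@5 c2@5, authorship .....
After op 2 (move_right): buffer="unkux" (len 5), cursors c1@5 c2@5, authorship .....
After op 3 (move_right): buffer="unkux" (len 5), cursors c1@5 c2@5, authorship .....
After op 4 (move_left): buffer="unkux" (len 5), cursors c1@4 c2@4, authorship .....
After op 5 (move_right): buffer="unkux" (len 5), cursors c1@5 c2@5, authorship .....
After op 6 (move_left): buffer="unkux" (len 5), cursors c1@4 c2@4, authorship .....
After op 7 (insert('c')): buffer="unkuccx" (len 7), cursors c1@6 c2@6, authorship ....12.
Authorship (.=original, N=cursor N): . . . . 1 2 .
Index 5: author = 2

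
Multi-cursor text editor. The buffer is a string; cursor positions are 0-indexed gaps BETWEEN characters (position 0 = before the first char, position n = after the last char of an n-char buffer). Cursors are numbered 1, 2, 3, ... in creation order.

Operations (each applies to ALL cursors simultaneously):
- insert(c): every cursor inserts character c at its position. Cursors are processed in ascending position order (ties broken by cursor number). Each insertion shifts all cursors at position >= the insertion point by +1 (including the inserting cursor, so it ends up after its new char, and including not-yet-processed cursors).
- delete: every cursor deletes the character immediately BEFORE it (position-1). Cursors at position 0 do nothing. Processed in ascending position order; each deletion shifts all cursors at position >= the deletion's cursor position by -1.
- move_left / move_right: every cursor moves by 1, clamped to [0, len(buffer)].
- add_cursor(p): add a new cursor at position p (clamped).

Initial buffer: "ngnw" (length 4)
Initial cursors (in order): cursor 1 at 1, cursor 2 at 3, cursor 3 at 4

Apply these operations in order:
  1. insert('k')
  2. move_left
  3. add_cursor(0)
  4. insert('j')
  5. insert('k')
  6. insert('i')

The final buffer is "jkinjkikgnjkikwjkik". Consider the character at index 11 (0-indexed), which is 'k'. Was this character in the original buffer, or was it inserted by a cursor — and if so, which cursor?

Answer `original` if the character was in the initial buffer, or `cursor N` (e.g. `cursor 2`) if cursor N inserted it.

Answer: cursor 2

Derivation:
After op 1 (insert('k')): buffer="nkgnkwk" (len 7), cursors c1@2 c2@5 c3@7, authorship .1..2.3
After op 2 (move_left): buffer="nkgnkwk" (len 7), cursors c1@1 c2@4 c3@6, authorship .1..2.3
After op 3 (add_cursor(0)): buffer="nkgnkwk" (len 7), cursors c4@0 c1@1 c2@4 c3@6, authorship .1..2.3
After op 4 (insert('j')): buffer="jnjkgnjkwjk" (len 11), cursors c4@1 c1@3 c2@7 c3@10, authorship 4.11..22.33
After op 5 (insert('k')): buffer="jknjkkgnjkkwjkk" (len 15), cursors c4@2 c1@5 c2@10 c3@14, authorship 44.111..222.333
After op 6 (insert('i')): buffer="jkinjkikgnjkikwjkik" (len 19), cursors c4@3 c1@7 c2@13 c3@18, authorship 444.1111..2222.3333
Authorship (.=original, N=cursor N): 4 4 4 . 1 1 1 1 . . 2 2 2 2 . 3 3 3 3
Index 11: author = 2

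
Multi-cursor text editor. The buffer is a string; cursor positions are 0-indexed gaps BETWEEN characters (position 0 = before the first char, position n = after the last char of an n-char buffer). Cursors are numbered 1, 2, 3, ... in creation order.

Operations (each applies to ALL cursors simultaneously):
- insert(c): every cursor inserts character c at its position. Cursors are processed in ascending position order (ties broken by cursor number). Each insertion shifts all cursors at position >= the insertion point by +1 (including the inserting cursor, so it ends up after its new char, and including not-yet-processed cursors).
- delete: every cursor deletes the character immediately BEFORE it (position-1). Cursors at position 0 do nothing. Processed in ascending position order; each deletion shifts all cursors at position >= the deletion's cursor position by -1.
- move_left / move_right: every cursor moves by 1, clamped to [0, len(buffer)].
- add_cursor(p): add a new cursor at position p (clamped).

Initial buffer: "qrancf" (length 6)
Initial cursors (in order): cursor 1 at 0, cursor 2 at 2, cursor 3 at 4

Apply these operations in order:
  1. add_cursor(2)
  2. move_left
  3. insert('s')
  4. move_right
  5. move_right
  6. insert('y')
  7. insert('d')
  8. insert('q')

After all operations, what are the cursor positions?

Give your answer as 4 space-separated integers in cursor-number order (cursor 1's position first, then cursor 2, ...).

Answer: 6 15 21 15

Derivation:
After op 1 (add_cursor(2)): buffer="qrancf" (len 6), cursors c1@0 c2@2 c4@2 c3@4, authorship ......
After op 2 (move_left): buffer="qrancf" (len 6), cursors c1@0 c2@1 c4@1 c3@3, authorship ......
After op 3 (insert('s')): buffer="sqssrasncf" (len 10), cursors c1@1 c2@4 c4@4 c3@7, authorship 1.24..3...
After op 4 (move_right): buffer="sqssrasncf" (len 10), cursors c1@2 c2@5 c4@5 c3@8, authorship 1.24..3...
After op 5 (move_right): buffer="sqssrasncf" (len 10), cursors c1@3 c2@6 c4@6 c3@9, authorship 1.24..3...
After op 6 (insert('y')): buffer="sqsysrayysncyf" (len 14), cursors c1@4 c2@9 c4@9 c3@13, authorship 1.214..243..3.
After op 7 (insert('d')): buffer="sqsydsrayyddsncydf" (len 18), cursors c1@5 c2@12 c4@12 c3@17, authorship 1.2114..24243..33.
After op 8 (insert('q')): buffer="sqsydqsrayyddqqsncydqf" (len 22), cursors c1@6 c2@15 c4@15 c3@21, authorship 1.21114..2424243..333.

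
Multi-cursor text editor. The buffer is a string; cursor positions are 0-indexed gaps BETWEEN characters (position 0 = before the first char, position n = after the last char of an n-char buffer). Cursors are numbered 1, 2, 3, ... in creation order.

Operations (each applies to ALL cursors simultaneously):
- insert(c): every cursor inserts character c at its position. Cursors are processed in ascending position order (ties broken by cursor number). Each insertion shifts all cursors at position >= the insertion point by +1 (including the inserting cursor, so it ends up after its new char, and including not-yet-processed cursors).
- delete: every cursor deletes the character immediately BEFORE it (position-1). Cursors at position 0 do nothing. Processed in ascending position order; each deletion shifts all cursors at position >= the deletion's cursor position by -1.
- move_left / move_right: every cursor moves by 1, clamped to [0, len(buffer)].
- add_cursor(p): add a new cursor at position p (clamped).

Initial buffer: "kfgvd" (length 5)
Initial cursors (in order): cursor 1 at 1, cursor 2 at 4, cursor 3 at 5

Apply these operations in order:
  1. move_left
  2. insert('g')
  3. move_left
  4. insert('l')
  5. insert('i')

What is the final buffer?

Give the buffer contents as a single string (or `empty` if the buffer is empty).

Answer: ligkfgligvligd

Derivation:
After op 1 (move_left): buffer="kfgvd" (len 5), cursors c1@0 c2@3 c3@4, authorship .....
After op 2 (insert('g')): buffer="gkfggvgd" (len 8), cursors c1@1 c2@5 c3@7, authorship 1...2.3.
After op 3 (move_left): buffer="gkfggvgd" (len 8), cursors c1@0 c2@4 c3@6, authorship 1...2.3.
After op 4 (insert('l')): buffer="lgkfglgvlgd" (len 11), cursors c1@1 c2@6 c3@9, authorship 11...22.33.
After op 5 (insert('i')): buffer="ligkfgligvligd" (len 14), cursors c1@2 c2@8 c3@12, authorship 111...222.333.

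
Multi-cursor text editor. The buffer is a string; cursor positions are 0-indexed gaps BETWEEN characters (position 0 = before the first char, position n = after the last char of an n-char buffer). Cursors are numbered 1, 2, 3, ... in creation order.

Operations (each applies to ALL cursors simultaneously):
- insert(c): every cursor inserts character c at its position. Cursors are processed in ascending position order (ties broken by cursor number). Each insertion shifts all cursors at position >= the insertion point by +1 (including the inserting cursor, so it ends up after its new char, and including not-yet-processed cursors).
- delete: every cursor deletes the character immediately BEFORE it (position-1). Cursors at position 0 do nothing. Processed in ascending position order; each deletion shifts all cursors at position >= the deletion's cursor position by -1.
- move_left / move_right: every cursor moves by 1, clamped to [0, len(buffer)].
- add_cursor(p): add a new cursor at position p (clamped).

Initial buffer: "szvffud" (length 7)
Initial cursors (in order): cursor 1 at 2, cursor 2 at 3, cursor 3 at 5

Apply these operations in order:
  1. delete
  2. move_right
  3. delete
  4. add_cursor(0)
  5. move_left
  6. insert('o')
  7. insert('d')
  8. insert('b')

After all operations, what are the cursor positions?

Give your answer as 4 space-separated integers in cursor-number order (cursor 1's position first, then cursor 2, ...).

After op 1 (delete): buffer="sfud" (len 4), cursors c1@1 c2@1 c3@2, authorship ....
After op 2 (move_right): buffer="sfud" (len 4), cursors c1@2 c2@2 c3@3, authorship ....
After op 3 (delete): buffer="d" (len 1), cursors c1@0 c2@0 c3@0, authorship .
After op 4 (add_cursor(0)): buffer="d" (len 1), cursors c1@0 c2@0 c3@0 c4@0, authorship .
After op 5 (move_left): buffer="d" (len 1), cursors c1@0 c2@0 c3@0 c4@0, authorship .
After op 6 (insert('o')): buffer="ooood" (len 5), cursors c1@4 c2@4 c3@4 c4@4, authorship 1234.
After op 7 (insert('d')): buffer="ooooddddd" (len 9), cursors c1@8 c2@8 c3@8 c4@8, authorship 12341234.
After op 8 (insert('b')): buffer="ooooddddbbbbd" (len 13), cursors c1@12 c2@12 c3@12 c4@12, authorship 123412341234.

Answer: 12 12 12 12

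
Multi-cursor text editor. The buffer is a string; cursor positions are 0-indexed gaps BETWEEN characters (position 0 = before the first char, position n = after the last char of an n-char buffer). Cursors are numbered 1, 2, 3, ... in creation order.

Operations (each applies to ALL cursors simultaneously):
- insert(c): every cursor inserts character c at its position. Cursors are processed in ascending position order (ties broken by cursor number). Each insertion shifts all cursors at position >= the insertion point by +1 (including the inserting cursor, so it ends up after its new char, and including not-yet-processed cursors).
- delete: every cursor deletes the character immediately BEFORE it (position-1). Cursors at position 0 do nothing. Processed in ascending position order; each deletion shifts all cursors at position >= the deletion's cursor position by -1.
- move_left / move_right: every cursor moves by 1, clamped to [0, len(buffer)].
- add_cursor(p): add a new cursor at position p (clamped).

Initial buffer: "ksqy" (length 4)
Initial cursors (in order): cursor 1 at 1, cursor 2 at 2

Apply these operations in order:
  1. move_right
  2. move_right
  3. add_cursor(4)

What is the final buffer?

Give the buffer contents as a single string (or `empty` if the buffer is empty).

After op 1 (move_right): buffer="ksqy" (len 4), cursors c1@2 c2@3, authorship ....
After op 2 (move_right): buffer="ksqy" (len 4), cursors c1@3 c2@4, authorship ....
After op 3 (add_cursor(4)): buffer="ksqy" (len 4), cursors c1@3 c2@4 c3@4, authorship ....

Answer: ksqy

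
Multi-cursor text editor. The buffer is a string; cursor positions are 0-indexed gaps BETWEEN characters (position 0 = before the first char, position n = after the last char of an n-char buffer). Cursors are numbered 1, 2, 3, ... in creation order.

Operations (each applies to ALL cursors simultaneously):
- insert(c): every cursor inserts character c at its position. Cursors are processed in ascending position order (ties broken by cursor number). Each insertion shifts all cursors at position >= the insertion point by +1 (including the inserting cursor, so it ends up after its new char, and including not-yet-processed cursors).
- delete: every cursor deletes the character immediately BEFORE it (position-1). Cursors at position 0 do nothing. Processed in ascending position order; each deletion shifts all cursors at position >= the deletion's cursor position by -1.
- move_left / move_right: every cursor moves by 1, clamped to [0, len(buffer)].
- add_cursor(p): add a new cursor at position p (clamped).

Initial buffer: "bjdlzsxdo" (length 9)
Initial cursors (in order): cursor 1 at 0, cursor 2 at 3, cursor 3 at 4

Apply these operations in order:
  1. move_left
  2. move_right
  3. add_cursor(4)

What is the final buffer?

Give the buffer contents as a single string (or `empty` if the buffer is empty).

Answer: bjdlzsxdo

Derivation:
After op 1 (move_left): buffer="bjdlzsxdo" (len 9), cursors c1@0 c2@2 c3@3, authorship .........
After op 2 (move_right): buffer="bjdlzsxdo" (len 9), cursors c1@1 c2@3 c3@4, authorship .........
After op 3 (add_cursor(4)): buffer="bjdlzsxdo" (len 9), cursors c1@1 c2@3 c3@4 c4@4, authorship .........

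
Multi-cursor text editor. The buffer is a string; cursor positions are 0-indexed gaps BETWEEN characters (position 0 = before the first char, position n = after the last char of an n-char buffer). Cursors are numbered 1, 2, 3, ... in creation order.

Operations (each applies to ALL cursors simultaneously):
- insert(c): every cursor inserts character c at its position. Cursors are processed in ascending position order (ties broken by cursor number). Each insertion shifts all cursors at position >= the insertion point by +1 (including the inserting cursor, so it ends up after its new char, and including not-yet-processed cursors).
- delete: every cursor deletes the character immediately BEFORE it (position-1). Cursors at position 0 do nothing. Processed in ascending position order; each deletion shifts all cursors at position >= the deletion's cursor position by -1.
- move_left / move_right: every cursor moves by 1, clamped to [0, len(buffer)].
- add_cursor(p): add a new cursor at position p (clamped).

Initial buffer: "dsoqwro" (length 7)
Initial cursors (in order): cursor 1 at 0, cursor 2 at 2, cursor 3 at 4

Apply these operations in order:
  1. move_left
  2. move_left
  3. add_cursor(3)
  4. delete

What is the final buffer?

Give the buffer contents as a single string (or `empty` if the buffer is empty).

After op 1 (move_left): buffer="dsoqwro" (len 7), cursors c1@0 c2@1 c3@3, authorship .......
After op 2 (move_left): buffer="dsoqwro" (len 7), cursors c1@0 c2@0 c3@2, authorship .......
After op 3 (add_cursor(3)): buffer="dsoqwro" (len 7), cursors c1@0 c2@0 c3@2 c4@3, authorship .......
After op 4 (delete): buffer="dqwro" (len 5), cursors c1@0 c2@0 c3@1 c4@1, authorship .....

Answer: dqwro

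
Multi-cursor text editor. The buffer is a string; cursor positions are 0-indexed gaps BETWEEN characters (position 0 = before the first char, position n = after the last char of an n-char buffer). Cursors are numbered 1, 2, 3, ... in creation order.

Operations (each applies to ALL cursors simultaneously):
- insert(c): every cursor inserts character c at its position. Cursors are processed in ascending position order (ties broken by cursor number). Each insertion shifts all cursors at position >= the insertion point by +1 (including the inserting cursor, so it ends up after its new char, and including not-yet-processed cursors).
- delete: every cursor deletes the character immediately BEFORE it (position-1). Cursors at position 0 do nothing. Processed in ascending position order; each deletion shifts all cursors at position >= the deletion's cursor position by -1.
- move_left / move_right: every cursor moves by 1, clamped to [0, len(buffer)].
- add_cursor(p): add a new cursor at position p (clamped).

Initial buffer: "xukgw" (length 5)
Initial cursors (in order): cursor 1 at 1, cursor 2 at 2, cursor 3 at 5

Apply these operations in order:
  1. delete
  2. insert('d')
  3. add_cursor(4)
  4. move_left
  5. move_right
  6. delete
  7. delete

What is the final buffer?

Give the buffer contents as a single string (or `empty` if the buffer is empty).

Answer: empty

Derivation:
After op 1 (delete): buffer="kg" (len 2), cursors c1@0 c2@0 c3@2, authorship ..
After op 2 (insert('d')): buffer="ddkgd" (len 5), cursors c1@2 c2@2 c3@5, authorship 12..3
After op 3 (add_cursor(4)): buffer="ddkgd" (len 5), cursors c1@2 c2@2 c4@4 c3@5, authorship 12..3
After op 4 (move_left): buffer="ddkgd" (len 5), cursors c1@1 c2@1 c4@3 c3@4, authorship 12..3
After op 5 (move_right): buffer="ddkgd" (len 5), cursors c1@2 c2@2 c4@4 c3@5, authorship 12..3
After op 6 (delete): buffer="k" (len 1), cursors c1@0 c2@0 c3@1 c4@1, authorship .
After op 7 (delete): buffer="" (len 0), cursors c1@0 c2@0 c3@0 c4@0, authorship 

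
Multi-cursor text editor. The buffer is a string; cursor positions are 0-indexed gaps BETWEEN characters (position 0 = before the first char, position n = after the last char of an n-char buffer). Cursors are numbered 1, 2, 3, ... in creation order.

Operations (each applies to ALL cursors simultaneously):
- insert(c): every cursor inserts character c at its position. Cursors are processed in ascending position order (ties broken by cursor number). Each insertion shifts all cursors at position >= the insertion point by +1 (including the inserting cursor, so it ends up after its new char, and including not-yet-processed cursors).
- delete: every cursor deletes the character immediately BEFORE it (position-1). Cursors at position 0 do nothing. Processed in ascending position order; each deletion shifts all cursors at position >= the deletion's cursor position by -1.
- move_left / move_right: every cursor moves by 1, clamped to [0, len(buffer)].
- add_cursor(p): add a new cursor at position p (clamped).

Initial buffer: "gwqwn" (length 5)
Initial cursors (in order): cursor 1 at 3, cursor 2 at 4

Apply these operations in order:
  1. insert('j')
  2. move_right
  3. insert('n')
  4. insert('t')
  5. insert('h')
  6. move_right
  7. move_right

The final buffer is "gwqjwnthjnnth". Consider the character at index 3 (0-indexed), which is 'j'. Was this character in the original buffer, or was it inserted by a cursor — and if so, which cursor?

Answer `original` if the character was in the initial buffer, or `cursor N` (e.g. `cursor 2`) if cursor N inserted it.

Answer: cursor 1

Derivation:
After op 1 (insert('j')): buffer="gwqjwjn" (len 7), cursors c1@4 c2@6, authorship ...1.2.
After op 2 (move_right): buffer="gwqjwjn" (len 7), cursors c1@5 c2@7, authorship ...1.2.
After op 3 (insert('n')): buffer="gwqjwnjnn" (len 9), cursors c1@6 c2@9, authorship ...1.12.2
After op 4 (insert('t')): buffer="gwqjwntjnnt" (len 11), cursors c1@7 c2@11, authorship ...1.112.22
After op 5 (insert('h')): buffer="gwqjwnthjnnth" (len 13), cursors c1@8 c2@13, authorship ...1.1112.222
After op 6 (move_right): buffer="gwqjwnthjnnth" (len 13), cursors c1@9 c2@13, authorship ...1.1112.222
After op 7 (move_right): buffer="gwqjwnthjnnth" (len 13), cursors c1@10 c2@13, authorship ...1.1112.222
Authorship (.=original, N=cursor N): . . . 1 . 1 1 1 2 . 2 2 2
Index 3: author = 1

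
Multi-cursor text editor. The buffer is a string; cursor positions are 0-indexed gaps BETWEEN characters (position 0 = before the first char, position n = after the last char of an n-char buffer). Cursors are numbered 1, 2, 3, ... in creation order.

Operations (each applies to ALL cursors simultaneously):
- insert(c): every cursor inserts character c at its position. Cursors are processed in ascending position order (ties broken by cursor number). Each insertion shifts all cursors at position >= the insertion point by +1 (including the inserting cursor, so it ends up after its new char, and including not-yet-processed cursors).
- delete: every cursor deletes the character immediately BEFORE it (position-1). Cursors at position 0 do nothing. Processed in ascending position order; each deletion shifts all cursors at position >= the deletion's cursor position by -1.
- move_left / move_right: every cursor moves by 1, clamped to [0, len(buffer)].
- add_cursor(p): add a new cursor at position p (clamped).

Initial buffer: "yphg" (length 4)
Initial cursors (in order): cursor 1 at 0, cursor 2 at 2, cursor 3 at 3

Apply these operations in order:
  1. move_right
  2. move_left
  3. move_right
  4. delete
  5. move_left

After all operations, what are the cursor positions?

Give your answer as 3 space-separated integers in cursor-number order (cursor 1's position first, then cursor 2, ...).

After op 1 (move_right): buffer="yphg" (len 4), cursors c1@1 c2@3 c3@4, authorship ....
After op 2 (move_left): buffer="yphg" (len 4), cursors c1@0 c2@2 c3@3, authorship ....
After op 3 (move_right): buffer="yphg" (len 4), cursors c1@1 c2@3 c3@4, authorship ....
After op 4 (delete): buffer="p" (len 1), cursors c1@0 c2@1 c3@1, authorship .
After op 5 (move_left): buffer="p" (len 1), cursors c1@0 c2@0 c3@0, authorship .

Answer: 0 0 0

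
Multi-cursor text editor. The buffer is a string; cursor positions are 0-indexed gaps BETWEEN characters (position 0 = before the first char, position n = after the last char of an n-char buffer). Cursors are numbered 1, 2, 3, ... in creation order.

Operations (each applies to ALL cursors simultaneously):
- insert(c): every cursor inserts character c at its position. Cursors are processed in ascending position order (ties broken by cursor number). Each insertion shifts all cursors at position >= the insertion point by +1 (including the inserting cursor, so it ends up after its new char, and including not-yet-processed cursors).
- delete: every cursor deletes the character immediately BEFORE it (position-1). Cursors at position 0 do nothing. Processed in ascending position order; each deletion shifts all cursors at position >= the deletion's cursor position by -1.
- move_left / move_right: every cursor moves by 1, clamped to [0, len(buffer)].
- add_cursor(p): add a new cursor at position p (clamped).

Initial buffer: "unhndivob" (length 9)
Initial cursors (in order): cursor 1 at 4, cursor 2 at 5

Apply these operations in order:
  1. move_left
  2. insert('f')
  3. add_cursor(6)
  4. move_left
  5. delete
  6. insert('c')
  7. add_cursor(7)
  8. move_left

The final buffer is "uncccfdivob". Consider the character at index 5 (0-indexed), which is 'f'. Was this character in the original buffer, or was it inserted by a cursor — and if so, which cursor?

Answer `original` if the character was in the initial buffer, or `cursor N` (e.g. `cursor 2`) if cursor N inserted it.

After op 1 (move_left): buffer="unhndivob" (len 9), cursors c1@3 c2@4, authorship .........
After op 2 (insert('f')): buffer="unhfnfdivob" (len 11), cursors c1@4 c2@6, authorship ...1.2.....
After op 3 (add_cursor(6)): buffer="unhfnfdivob" (len 11), cursors c1@4 c2@6 c3@6, authorship ...1.2.....
After op 4 (move_left): buffer="unhfnfdivob" (len 11), cursors c1@3 c2@5 c3@5, authorship ...1.2.....
After op 5 (delete): buffer="unfdivob" (len 8), cursors c1@2 c2@2 c3@2, authorship ..2.....
After op 6 (insert('c')): buffer="uncccfdivob" (len 11), cursors c1@5 c2@5 c3@5, authorship ..1232.....
After op 7 (add_cursor(7)): buffer="uncccfdivob" (len 11), cursors c1@5 c2@5 c3@5 c4@7, authorship ..1232.....
After op 8 (move_left): buffer="uncccfdivob" (len 11), cursors c1@4 c2@4 c3@4 c4@6, authorship ..1232.....
Authorship (.=original, N=cursor N): . . 1 2 3 2 . . . . .
Index 5: author = 2

Answer: cursor 2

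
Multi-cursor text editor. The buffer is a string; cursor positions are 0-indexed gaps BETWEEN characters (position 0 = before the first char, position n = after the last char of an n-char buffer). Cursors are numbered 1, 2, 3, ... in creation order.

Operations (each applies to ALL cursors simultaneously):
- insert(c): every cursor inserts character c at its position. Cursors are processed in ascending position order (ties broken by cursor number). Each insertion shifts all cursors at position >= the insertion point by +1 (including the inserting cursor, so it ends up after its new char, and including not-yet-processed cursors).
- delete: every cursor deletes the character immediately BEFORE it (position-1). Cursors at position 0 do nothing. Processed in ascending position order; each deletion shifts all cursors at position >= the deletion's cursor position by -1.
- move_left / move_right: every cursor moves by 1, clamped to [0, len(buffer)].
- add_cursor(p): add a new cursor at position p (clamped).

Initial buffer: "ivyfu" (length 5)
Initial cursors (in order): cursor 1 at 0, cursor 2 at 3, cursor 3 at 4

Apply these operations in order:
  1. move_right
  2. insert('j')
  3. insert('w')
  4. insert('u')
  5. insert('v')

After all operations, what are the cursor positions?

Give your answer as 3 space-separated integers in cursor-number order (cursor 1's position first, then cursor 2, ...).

Answer: 5 12 17

Derivation:
After op 1 (move_right): buffer="ivyfu" (len 5), cursors c1@1 c2@4 c3@5, authorship .....
After op 2 (insert('j')): buffer="ijvyfjuj" (len 8), cursors c1@2 c2@6 c3@8, authorship .1...2.3
After op 3 (insert('w')): buffer="ijwvyfjwujw" (len 11), cursors c1@3 c2@8 c3@11, authorship .11...22.33
After op 4 (insert('u')): buffer="ijwuvyfjwuujwu" (len 14), cursors c1@4 c2@10 c3@14, authorship .111...222.333
After op 5 (insert('v')): buffer="ijwuvvyfjwuvujwuv" (len 17), cursors c1@5 c2@12 c3@17, authorship .1111...2222.3333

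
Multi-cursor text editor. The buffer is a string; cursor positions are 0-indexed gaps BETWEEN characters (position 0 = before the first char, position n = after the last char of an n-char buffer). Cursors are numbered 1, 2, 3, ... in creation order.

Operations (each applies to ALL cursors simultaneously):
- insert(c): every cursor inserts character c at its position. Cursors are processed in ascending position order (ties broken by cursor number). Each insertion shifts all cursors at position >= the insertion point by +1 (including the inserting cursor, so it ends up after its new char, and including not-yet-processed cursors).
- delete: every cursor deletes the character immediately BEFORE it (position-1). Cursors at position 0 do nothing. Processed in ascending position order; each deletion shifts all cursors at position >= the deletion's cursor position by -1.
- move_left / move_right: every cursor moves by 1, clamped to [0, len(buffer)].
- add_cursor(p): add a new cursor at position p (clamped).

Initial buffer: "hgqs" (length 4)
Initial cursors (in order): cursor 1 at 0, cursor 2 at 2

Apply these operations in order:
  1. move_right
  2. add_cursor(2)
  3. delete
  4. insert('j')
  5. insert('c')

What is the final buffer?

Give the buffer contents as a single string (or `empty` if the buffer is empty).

After op 1 (move_right): buffer="hgqs" (len 4), cursors c1@1 c2@3, authorship ....
After op 2 (add_cursor(2)): buffer="hgqs" (len 4), cursors c1@1 c3@2 c2@3, authorship ....
After op 3 (delete): buffer="s" (len 1), cursors c1@0 c2@0 c3@0, authorship .
After op 4 (insert('j')): buffer="jjjs" (len 4), cursors c1@3 c2@3 c3@3, authorship 123.
After op 5 (insert('c')): buffer="jjjcccs" (len 7), cursors c1@6 c2@6 c3@6, authorship 123123.

Answer: jjjcccs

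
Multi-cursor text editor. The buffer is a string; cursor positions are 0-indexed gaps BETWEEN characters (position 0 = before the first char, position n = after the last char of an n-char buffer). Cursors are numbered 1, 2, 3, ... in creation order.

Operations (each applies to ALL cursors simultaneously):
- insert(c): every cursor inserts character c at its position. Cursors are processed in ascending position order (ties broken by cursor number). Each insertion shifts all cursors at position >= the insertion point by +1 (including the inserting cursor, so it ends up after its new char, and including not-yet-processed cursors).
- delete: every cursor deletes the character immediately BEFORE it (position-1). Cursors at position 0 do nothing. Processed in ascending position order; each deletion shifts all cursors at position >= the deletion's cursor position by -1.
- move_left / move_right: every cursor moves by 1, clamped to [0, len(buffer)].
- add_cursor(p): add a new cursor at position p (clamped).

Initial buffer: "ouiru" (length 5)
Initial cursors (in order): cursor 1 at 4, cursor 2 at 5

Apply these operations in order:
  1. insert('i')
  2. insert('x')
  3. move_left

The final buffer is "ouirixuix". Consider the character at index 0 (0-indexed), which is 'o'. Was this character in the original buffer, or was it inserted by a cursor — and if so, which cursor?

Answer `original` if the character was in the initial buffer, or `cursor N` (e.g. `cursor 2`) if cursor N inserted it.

After op 1 (insert('i')): buffer="ouiriui" (len 7), cursors c1@5 c2@7, authorship ....1.2
After op 2 (insert('x')): buffer="ouirixuix" (len 9), cursors c1@6 c2@9, authorship ....11.22
After op 3 (move_left): buffer="ouirixuix" (len 9), cursors c1@5 c2@8, authorship ....11.22
Authorship (.=original, N=cursor N): . . . . 1 1 . 2 2
Index 0: author = original

Answer: original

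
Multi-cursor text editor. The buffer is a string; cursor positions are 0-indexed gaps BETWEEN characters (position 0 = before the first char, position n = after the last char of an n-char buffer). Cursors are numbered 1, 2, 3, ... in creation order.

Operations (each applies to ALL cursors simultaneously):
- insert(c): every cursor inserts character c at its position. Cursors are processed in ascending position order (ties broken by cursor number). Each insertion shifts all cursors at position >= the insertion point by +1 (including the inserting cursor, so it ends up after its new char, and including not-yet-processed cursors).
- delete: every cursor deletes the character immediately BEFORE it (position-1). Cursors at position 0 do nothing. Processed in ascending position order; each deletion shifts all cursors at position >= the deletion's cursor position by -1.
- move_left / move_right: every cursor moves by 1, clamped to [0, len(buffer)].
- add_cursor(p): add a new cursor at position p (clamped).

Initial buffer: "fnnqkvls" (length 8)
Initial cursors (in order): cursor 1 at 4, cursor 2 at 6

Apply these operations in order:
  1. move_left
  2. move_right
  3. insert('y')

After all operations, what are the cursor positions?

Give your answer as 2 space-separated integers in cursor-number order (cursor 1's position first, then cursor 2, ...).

Answer: 5 8

Derivation:
After op 1 (move_left): buffer="fnnqkvls" (len 8), cursors c1@3 c2@5, authorship ........
After op 2 (move_right): buffer="fnnqkvls" (len 8), cursors c1@4 c2@6, authorship ........
After op 3 (insert('y')): buffer="fnnqykvyls" (len 10), cursors c1@5 c2@8, authorship ....1..2..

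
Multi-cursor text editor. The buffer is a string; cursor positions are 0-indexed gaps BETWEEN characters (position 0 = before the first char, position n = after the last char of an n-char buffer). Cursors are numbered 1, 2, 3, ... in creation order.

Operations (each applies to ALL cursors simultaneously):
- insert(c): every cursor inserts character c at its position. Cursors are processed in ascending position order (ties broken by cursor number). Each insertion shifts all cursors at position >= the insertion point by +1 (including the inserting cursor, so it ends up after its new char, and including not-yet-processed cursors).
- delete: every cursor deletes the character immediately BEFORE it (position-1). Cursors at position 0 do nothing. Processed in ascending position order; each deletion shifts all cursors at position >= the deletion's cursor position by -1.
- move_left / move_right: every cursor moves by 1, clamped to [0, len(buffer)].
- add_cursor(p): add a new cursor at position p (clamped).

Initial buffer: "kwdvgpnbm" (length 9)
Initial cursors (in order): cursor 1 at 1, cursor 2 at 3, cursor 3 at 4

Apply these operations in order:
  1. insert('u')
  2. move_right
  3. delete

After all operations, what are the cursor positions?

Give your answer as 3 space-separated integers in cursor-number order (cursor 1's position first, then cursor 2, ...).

After op 1 (insert('u')): buffer="kuwduvugpnbm" (len 12), cursors c1@2 c2@5 c3@7, authorship .1..2.3.....
After op 2 (move_right): buffer="kuwduvugpnbm" (len 12), cursors c1@3 c2@6 c3@8, authorship .1..2.3.....
After op 3 (delete): buffer="kuduupnbm" (len 9), cursors c1@2 c2@4 c3@5, authorship .1.23....

Answer: 2 4 5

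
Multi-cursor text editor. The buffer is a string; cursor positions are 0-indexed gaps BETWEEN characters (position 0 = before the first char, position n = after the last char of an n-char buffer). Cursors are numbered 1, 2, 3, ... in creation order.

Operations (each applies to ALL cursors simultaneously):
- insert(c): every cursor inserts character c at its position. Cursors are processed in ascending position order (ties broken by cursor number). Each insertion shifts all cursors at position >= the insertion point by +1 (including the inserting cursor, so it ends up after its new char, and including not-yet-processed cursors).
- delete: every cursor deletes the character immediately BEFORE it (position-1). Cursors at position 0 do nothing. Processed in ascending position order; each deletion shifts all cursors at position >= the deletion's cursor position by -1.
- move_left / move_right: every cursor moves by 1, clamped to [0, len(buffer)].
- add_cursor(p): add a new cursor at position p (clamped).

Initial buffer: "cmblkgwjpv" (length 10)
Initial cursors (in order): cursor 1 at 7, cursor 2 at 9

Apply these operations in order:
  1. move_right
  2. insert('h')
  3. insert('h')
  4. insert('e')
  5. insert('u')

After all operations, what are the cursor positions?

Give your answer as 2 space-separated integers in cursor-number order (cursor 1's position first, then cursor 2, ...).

Answer: 12 18

Derivation:
After op 1 (move_right): buffer="cmblkgwjpv" (len 10), cursors c1@8 c2@10, authorship ..........
After op 2 (insert('h')): buffer="cmblkgwjhpvh" (len 12), cursors c1@9 c2@12, authorship ........1..2
After op 3 (insert('h')): buffer="cmblkgwjhhpvhh" (len 14), cursors c1@10 c2@14, authorship ........11..22
After op 4 (insert('e')): buffer="cmblkgwjhhepvhhe" (len 16), cursors c1@11 c2@16, authorship ........111..222
After op 5 (insert('u')): buffer="cmblkgwjhheupvhheu" (len 18), cursors c1@12 c2@18, authorship ........1111..2222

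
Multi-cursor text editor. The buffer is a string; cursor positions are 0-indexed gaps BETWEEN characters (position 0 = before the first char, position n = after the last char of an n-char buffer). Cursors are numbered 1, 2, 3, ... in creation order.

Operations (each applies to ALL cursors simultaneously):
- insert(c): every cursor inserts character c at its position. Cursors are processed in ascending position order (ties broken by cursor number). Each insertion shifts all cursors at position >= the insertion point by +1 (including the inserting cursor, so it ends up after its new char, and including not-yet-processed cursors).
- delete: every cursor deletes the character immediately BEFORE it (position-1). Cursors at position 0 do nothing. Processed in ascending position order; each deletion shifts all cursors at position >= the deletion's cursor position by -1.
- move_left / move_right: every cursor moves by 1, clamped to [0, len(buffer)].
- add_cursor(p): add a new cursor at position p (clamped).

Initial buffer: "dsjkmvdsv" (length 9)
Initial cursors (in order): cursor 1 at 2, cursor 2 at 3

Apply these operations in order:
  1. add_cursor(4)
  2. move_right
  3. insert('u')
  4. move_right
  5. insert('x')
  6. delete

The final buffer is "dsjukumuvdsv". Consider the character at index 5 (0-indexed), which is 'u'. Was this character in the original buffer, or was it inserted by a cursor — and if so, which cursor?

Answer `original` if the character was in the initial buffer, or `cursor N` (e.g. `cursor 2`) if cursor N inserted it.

Answer: cursor 2

Derivation:
After op 1 (add_cursor(4)): buffer="dsjkmvdsv" (len 9), cursors c1@2 c2@3 c3@4, authorship .........
After op 2 (move_right): buffer="dsjkmvdsv" (len 9), cursors c1@3 c2@4 c3@5, authorship .........
After op 3 (insert('u')): buffer="dsjukumuvdsv" (len 12), cursors c1@4 c2@6 c3@8, authorship ...1.2.3....
After op 4 (move_right): buffer="dsjukumuvdsv" (len 12), cursors c1@5 c2@7 c3@9, authorship ...1.2.3....
After op 5 (insert('x')): buffer="dsjukxumxuvxdsv" (len 15), cursors c1@6 c2@9 c3@12, authorship ...1.12.23.3...
After op 6 (delete): buffer="dsjukumuvdsv" (len 12), cursors c1@5 c2@7 c3@9, authorship ...1.2.3....
Authorship (.=original, N=cursor N): . . . 1 . 2 . 3 . . . .
Index 5: author = 2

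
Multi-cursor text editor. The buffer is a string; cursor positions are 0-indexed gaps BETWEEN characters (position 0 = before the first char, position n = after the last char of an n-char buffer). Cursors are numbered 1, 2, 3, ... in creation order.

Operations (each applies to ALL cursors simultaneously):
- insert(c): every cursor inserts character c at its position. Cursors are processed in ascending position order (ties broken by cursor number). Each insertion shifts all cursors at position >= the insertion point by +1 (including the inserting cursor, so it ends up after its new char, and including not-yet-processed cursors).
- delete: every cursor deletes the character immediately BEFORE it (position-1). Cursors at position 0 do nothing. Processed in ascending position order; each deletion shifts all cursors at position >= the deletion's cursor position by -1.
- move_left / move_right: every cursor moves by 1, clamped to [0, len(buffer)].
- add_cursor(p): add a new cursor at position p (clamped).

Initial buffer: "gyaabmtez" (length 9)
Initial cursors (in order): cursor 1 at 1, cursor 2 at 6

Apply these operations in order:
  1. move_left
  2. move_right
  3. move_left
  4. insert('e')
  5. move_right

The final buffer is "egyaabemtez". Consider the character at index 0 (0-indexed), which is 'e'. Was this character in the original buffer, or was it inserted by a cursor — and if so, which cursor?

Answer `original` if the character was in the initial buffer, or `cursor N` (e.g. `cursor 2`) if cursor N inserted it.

After op 1 (move_left): buffer="gyaabmtez" (len 9), cursors c1@0 c2@5, authorship .........
After op 2 (move_right): buffer="gyaabmtez" (len 9), cursors c1@1 c2@6, authorship .........
After op 3 (move_left): buffer="gyaabmtez" (len 9), cursors c1@0 c2@5, authorship .........
After op 4 (insert('e')): buffer="egyaabemtez" (len 11), cursors c1@1 c2@7, authorship 1.....2....
After op 5 (move_right): buffer="egyaabemtez" (len 11), cursors c1@2 c2@8, authorship 1.....2....
Authorship (.=original, N=cursor N): 1 . . . . . 2 . . . .
Index 0: author = 1

Answer: cursor 1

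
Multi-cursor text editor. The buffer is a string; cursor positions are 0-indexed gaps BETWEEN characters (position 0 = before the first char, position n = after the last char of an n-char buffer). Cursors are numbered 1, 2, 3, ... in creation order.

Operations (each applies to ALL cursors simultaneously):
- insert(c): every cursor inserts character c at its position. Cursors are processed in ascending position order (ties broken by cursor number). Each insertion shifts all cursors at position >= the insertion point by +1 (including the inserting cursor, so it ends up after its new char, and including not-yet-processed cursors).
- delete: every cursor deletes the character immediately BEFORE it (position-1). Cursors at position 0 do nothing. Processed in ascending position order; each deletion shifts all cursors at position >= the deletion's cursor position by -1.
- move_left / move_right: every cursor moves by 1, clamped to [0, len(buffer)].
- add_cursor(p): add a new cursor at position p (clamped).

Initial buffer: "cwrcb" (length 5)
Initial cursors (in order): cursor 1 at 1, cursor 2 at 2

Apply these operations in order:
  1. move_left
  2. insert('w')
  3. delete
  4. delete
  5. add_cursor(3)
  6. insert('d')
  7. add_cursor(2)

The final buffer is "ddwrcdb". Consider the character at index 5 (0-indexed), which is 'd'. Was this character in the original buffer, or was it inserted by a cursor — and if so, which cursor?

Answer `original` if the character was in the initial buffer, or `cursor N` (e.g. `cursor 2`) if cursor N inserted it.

After op 1 (move_left): buffer="cwrcb" (len 5), cursors c1@0 c2@1, authorship .....
After op 2 (insert('w')): buffer="wcwwrcb" (len 7), cursors c1@1 c2@3, authorship 1.2....
After op 3 (delete): buffer="cwrcb" (len 5), cursors c1@0 c2@1, authorship .....
After op 4 (delete): buffer="wrcb" (len 4), cursors c1@0 c2@0, authorship ....
After op 5 (add_cursor(3)): buffer="wrcb" (len 4), cursors c1@0 c2@0 c3@3, authorship ....
After op 6 (insert('d')): buffer="ddwrcdb" (len 7), cursors c1@2 c2@2 c3@6, authorship 12...3.
After op 7 (add_cursor(2)): buffer="ddwrcdb" (len 7), cursors c1@2 c2@2 c4@2 c3@6, authorship 12...3.
Authorship (.=original, N=cursor N): 1 2 . . . 3 .
Index 5: author = 3

Answer: cursor 3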